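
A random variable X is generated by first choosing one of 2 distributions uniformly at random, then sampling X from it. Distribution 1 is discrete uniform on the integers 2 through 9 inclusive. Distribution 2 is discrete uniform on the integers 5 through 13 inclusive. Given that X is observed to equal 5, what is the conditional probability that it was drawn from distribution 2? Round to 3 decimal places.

0.471

Likelihoods P(X=5 | ·): 1: 0.125; 2: 0.111111.
Posterior ∝ prior × likelihood. Numerator for 2: 0.5·0.111111 = 0.0555556.
Normalizing constant: 0.5·0.125 + 0.5·0.111111 = 0.118056.
P(2 | observation) = 0.0555556 / 0.118056 = 0.470588.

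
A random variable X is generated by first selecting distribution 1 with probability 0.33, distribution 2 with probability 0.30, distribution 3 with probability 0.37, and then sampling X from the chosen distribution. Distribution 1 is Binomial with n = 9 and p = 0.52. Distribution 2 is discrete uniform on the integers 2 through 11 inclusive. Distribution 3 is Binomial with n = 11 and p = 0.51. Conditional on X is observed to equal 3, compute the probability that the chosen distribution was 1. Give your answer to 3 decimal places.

Likelihoods P(X=3 | ·): 1: 0.144456; 2: 0.1; 3: 0.0727383.
Posterior ∝ prior × likelihood. Numerator for 1: 0.33·0.144456 = 0.0476706.
Normalizing constant: 0.33·0.144456 + 0.3·0.1 + 0.37·0.0727383 = 0.104584.
P(1 | observation) = 0.0476706 / 0.104584 = 0.455813.

0.456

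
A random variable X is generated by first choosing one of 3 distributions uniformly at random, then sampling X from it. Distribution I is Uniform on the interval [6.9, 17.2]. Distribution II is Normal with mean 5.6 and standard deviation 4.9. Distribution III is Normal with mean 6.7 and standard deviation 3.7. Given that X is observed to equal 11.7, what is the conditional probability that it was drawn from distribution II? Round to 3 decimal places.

Likelihoods f(11.7 | ·): I: 0.0970874; II: 0.0375133; III: 0.0432678.
Posterior ∝ prior × likelihood. Numerator for II: 0.333333·0.0375133 = 0.0125044.
Normalizing constant: 0.333333·0.0970874 + 0.333333·0.0375133 + 0.333333·0.0432678 = 0.0592895.
P(II | observation) = 0.0125044 / 0.0592895 = 0.210905.

0.211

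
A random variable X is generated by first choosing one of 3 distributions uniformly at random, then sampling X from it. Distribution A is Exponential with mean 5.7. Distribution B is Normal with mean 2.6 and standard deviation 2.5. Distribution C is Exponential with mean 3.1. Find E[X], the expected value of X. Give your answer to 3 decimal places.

Component means — A: 5.7; B: 2.6; C: 3.1.
E[X] = 0.333333·5.7 + 0.333333·2.6 + 0.333333·3.1 = 3.8.

3.800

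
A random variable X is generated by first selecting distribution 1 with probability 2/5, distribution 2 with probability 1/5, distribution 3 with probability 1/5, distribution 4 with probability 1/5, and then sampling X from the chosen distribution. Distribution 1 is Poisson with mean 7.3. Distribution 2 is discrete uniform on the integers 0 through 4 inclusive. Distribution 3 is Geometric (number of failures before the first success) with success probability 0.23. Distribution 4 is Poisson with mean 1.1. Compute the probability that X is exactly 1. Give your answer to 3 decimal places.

0.151

Conditional on each component, P(X = 1): 1: 0.00493143; 2: 0.2; 3: 0.1771; 4: 0.366158.
By total probability, P(X = 1) = 0.4·0.00493143 + 0.2·0.2 + 0.2·0.1771 + 0.2·0.366158 = 0.150624.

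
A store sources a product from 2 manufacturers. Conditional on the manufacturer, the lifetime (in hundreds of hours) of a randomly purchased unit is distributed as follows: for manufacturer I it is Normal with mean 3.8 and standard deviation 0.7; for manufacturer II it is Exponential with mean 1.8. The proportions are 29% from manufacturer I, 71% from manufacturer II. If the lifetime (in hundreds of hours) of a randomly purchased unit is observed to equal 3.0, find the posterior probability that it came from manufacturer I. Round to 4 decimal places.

0.5359

Likelihoods f(3.0 | ·): I: 0.296614; II: 0.104931.
Posterior ∝ prior × likelihood. Numerator for I: 0.29·0.296614 = 0.086018.
Normalizing constant: 0.29·0.296614 + 0.71·0.104931 = 0.160519.
P(I | observation) = 0.086018 / 0.160519 = 0.535874.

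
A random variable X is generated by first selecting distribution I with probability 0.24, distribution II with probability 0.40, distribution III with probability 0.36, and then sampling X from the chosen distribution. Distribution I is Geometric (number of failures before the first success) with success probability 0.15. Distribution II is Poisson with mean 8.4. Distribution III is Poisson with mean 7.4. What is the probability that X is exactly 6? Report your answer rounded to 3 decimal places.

Conditional on each component, P(X = 6): I: 0.0565724; II: 0.109716; III: 0.139405.
By total probability, P(X = 6) = 0.24·0.0565724 + 0.4·0.109716 + 0.36·0.139405 = 0.10765.

0.108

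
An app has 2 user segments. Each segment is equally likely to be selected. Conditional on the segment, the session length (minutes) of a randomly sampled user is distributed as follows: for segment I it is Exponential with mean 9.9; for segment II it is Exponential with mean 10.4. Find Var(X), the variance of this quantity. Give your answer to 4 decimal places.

Per component, I: μ=9.9, E[X²]=196.02; II: μ=10.4, E[X²]=216.32.
E[X] = 0.5·9.9 + 0.5·10.4 = 10.15.
E[X²] = 0.5·196.02 + 0.5·216.32 = 206.17.
Var(X) = E[X²] − (E[X])² = 206.17 − 103.023 = 103.148.

103.1475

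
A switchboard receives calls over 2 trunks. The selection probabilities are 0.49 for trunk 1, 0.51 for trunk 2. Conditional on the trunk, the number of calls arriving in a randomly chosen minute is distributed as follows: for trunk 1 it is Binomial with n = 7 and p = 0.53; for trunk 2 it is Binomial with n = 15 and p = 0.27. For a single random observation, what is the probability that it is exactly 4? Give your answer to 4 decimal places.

Conditional on each trunk, P(X = 4): 1: 0.286725; 2: 0.227583.
By total probability, P(X = 4) = 0.49·0.286725 + 0.51·0.227583 = 0.256562.

0.2566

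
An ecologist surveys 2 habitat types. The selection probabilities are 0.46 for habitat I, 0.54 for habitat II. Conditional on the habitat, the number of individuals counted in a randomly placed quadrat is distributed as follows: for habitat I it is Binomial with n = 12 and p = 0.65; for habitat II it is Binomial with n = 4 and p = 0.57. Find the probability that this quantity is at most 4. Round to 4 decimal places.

Conditional on each habitat, P(X ≤ 4): I: 0.0255075; II: 1.
By total probability, P(X ≤ 4) = 0.46·0.0255075 + 0.54·1 = 0.551733.

0.5517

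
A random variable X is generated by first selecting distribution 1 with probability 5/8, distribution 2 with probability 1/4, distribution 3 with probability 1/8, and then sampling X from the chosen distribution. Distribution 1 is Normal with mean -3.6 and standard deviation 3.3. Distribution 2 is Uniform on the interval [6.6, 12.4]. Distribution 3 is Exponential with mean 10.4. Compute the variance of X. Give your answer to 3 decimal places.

Per component, 1: μ=-3.6, E[X²]=23.85; 2: μ=9.5, E[X²]=93.0533; 3: μ=10.4, E[X²]=216.32.
E[X] = 0.625·-3.6 + 0.25·9.5 + 0.125·10.4 = 1.425.
E[X²] = 0.625·23.85 + 0.25·93.0533 + 0.125·216.32 = 65.2096.
Var(X) = E[X²] − (E[X])² = 65.2096 − 2.03063 = 63.179.

63.179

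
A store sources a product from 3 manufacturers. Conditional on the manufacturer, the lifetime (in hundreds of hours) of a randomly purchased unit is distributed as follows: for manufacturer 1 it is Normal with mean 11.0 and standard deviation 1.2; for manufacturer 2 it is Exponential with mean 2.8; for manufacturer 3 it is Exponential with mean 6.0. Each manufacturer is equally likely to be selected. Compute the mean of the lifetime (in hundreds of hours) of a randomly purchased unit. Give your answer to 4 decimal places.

6.6000

Component means — 1: 11; 2: 2.8; 3: 6.
E[X] = 0.333333·11 + 0.333333·2.8 + 0.333333·6 = 6.6.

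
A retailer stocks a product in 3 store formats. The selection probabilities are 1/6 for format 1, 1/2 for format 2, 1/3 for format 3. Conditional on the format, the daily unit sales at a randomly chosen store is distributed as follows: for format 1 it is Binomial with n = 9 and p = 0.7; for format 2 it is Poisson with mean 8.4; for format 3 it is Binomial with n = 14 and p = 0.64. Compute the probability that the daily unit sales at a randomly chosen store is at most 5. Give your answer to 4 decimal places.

Conditional on each format, P(X ≤ 5): 1: 0.270341; 2: 0.157277; 3: 0.0294202.
By total probability, P(X ≤ 5) = 0.166667·0.270341 + 0.5·0.157277 + 0.333333·0.0294202 = 0.133502.

0.1335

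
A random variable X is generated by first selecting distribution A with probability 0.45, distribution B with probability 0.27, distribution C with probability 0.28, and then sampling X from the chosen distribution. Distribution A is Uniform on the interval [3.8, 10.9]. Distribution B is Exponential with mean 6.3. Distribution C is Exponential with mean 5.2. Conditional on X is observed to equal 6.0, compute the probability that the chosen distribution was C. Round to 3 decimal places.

Likelihoods f(6.0 | ·): A: 0.140845; B: 0.0612415; C: 0.0606579.
Posterior ∝ prior × likelihood. Numerator for C: 0.28·0.0606579 = 0.0169842.
Normalizing constant: 0.45·0.140845 + 0.27·0.0612415 + 0.28·0.0606579 = 0.0968997.
P(C | observation) = 0.0169842 / 0.0968997 = 0.175276.

0.175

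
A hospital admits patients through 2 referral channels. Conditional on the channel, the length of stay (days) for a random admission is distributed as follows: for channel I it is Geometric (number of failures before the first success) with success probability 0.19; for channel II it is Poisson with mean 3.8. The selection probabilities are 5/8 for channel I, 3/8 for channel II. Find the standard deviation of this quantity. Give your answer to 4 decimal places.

3.9369

Per component, I: μ=4.26316, E[X²]=40.6122; II: μ=3.8, E[X²]=18.24.
E[X] = 0.625·4.26316 + 0.375·3.8 = 4.08947.
E[X²] = 0.625·40.6122 + 0.375·18.24 = 32.2226.
Var(X) = E[X²] − (E[X])² = 32.2226 − 16.7238 = 15.4988.
SD(X) = √15.4988 = 3.93685.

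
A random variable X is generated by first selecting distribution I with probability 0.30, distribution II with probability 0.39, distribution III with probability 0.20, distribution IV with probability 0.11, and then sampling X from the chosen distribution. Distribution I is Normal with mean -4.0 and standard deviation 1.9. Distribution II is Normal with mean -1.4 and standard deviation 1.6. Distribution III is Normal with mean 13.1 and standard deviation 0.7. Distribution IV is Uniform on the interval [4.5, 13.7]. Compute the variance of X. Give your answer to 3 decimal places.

48.435

Per component, I: μ=-4, E[X²]=19.61; II: μ=-1.4, E[X²]=4.52; III: μ=13.1, E[X²]=172.1; IV: μ=9.1, E[X²]=89.8633.
E[X] = 0.3·-4 + 0.39·-1.4 + 0.2·13.1 + 0.11·9.1 = 1.875.
E[X²] = 0.3·19.61 + 0.39·4.52 + 0.2·172.1 + 0.11·89.8633 = 51.9508.
Var(X) = E[X²] − (E[X])² = 51.9508 − 3.51562 = 48.4351.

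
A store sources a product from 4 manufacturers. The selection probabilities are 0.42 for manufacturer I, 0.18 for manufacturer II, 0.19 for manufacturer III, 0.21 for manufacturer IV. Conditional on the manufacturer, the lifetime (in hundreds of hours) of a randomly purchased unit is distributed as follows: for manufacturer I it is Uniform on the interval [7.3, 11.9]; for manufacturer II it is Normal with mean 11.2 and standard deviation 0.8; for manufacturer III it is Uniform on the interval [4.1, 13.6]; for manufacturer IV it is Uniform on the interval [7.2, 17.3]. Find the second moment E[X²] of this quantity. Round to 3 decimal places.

For each component E[X²] = Var + (mean)², giving I: 93.9233; II: 126.08; III: 85.8433; IV: 158.563.
Overall E[X²] = 0.42·93.9233 + 0.18·126.08 + 0.19·85.8433 + 0.21·158.563 = 111.751.

111.751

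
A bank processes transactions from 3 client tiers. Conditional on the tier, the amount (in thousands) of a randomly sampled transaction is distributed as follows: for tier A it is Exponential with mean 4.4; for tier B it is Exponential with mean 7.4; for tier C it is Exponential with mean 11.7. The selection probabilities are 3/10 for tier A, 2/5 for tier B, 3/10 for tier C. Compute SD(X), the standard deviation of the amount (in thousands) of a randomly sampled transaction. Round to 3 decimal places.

8.768

Per component, A: μ=4.4, E[X²]=38.72; B: μ=7.4, E[X²]=109.52; C: μ=11.7, E[X²]=273.78.
E[X] = 0.3·4.4 + 0.4·7.4 + 0.3·11.7 = 7.79.
E[X²] = 0.3·38.72 + 0.4·109.52 + 0.3·273.78 = 137.558.
Var(X) = E[X²] − (E[X])² = 137.558 − 60.6841 = 76.8739.
SD(X) = √76.8739 = 8.76778.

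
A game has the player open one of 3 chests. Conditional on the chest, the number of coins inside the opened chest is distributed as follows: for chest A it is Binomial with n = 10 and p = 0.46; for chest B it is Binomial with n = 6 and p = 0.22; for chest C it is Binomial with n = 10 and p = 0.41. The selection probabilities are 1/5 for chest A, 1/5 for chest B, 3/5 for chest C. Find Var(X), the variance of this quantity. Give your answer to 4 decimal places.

3.5419

Per component, A: μ=4.6, E[X²]=23.644; B: μ=1.32, E[X²]=2.772; C: μ=4.1, E[X²]=19.229.
E[X] = 0.2·4.6 + 0.2·1.32 + 0.6·4.1 = 3.644.
E[X²] = 0.2·23.644 + 0.2·2.772 + 0.6·19.229 = 16.8206.
Var(X) = E[X²] − (E[X])² = 16.8206 − 13.2787 = 3.54186.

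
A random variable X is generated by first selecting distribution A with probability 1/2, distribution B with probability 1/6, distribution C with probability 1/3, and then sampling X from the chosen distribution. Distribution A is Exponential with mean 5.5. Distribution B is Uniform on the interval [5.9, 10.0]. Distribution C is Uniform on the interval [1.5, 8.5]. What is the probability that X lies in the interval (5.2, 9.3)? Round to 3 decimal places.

0.397

Conditional on each component, P(5.2 < X < 9.3): A: 0.204151; B: 0.829268; C: 0.471429.
By total probability, P(5.2 < X < 9.3) = 0.5·0.204151 + 0.166667·0.829268 + 0.333333·0.471429 = 0.39743.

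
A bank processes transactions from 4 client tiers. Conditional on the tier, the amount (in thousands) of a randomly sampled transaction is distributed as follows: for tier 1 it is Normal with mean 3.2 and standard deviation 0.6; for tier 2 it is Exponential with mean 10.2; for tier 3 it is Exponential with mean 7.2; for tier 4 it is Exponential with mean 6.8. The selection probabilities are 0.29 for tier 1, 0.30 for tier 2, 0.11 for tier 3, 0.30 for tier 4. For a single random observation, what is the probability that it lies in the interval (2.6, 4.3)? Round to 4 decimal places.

Conditional on each tier, P(2.6 < X < 4.3): 1: 0.807968; 2: 0.118976; 3: 0.146563; 4: 0.150914.
By total probability, P(2.6 < X < 4.3) = 0.29·0.807968 + 0.3·0.118976 + 0.11·0.146563 + 0.3·0.150914 = 0.3314.

0.3314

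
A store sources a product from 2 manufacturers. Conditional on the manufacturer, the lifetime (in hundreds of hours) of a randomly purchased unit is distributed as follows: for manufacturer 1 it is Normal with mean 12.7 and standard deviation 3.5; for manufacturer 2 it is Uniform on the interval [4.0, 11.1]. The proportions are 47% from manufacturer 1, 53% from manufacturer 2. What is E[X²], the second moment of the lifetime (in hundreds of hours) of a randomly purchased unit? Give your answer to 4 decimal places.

For each component E[X²] = Var + (mean)², giving 1: 173.54; 2: 61.2033.
Overall E[X²] = 0.47·173.54 + 0.53·61.2033 = 114.002.

114.0016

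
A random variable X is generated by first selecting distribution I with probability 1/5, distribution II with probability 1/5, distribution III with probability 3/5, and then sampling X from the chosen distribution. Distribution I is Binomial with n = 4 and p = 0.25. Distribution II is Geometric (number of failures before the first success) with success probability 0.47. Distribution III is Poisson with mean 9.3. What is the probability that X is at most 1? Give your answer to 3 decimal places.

0.292

Conditional on each component, P(X ≤ 1): I: 0.738281; II: 0.7191; III: 0.00094167.
By total probability, P(X ≤ 1) = 0.2·0.738281 + 0.2·0.7191 + 0.6·0.00094167 = 0.292041.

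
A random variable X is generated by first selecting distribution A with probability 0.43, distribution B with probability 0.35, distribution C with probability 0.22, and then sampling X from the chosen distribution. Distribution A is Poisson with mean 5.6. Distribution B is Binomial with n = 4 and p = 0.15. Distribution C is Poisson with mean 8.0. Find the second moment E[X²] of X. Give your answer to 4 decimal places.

For each component E[X²] = Var + (mean)², giving A: 36.96; B: 0.87; C: 72.
Overall E[X²] = 0.43·36.96 + 0.35·0.87 + 0.22·72 = 32.0373.

32.0373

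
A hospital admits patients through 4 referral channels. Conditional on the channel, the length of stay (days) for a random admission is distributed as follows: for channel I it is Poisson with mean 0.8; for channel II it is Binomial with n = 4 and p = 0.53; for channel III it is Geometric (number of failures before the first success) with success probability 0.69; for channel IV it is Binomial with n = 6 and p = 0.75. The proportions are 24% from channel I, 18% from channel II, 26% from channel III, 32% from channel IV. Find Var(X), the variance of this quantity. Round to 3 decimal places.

Per component, I: μ=0.8, E[X²]=1.44; II: μ=2.12, E[X²]=5.4908; III: μ=0.449275, E[X²]=0.852972; IV: μ=4.5, E[X²]=21.375.
E[X] = 0.24·0.8 + 0.18·2.12 + 0.26·0.449275 + 0.32·4.5 = 2.13041.
E[X²] = 0.24·1.44 + 0.18·5.4908 + 0.26·0.852972 + 0.32·21.375 = 8.39572.
Var(X) = E[X²] − (E[X])² = 8.39572 − 4.53865 = 3.85706.

3.857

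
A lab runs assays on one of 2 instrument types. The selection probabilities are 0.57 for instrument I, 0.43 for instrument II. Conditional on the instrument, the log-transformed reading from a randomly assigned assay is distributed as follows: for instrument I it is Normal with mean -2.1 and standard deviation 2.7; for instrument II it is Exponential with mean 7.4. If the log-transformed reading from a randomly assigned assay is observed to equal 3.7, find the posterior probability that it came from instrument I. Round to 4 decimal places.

Likelihoods f(3.7 | ·): I: 0.0147066; II: 0.0819636.
Posterior ∝ prior × likelihood. Numerator for I: 0.57·0.0147066 = 0.00838275.
Normalizing constant: 0.57·0.0147066 + 0.43·0.0819636 = 0.0436271.
P(I | observation) = 0.00838275 / 0.0436271 = 0.192145.

0.1921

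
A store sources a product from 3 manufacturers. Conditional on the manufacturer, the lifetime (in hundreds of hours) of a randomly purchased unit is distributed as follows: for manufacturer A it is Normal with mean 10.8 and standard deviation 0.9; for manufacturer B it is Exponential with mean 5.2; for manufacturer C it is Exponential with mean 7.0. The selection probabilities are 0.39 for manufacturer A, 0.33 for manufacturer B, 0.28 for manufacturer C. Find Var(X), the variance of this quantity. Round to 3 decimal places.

28.871

Per component, A: μ=10.8, E[X²]=117.45; B: μ=5.2, E[X²]=54.08; C: μ=7, E[X²]=98.
E[X] = 0.39·10.8 + 0.33·5.2 + 0.28·7 = 7.888.
E[X²] = 0.39·117.45 + 0.33·54.08 + 0.28·98 = 91.0919.
Var(X) = E[X²] − (E[X])² = 91.0919 − 62.2205 = 28.8714.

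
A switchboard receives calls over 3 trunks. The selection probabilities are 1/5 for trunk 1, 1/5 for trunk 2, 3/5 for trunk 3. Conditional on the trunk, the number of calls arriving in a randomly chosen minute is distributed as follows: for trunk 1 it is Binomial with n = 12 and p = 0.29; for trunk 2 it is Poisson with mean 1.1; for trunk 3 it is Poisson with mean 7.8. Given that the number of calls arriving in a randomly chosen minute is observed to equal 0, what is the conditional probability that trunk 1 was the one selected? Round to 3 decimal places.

Likelihoods P(X=0 | ·): 1: 0.0164097; 2: 0.332871; 3: 0.000409735.
Posterior ∝ prior × likelihood. Numerator for 1: 0.2·0.0164097 = 0.00328194.
Normalizing constant: 0.2·0.0164097 + 0.2·0.332871 + 0.6·0.000409735 = 0.070102.
P(1 | observation) = 0.00328194 / 0.070102 = 0.0468166.

0.047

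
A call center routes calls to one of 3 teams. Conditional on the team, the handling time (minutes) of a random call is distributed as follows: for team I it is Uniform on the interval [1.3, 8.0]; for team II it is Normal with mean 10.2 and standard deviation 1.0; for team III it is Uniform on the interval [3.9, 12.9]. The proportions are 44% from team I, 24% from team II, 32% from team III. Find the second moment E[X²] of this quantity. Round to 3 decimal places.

61.109

For each component E[X²] = Var + (mean)², giving I: 25.3633; II: 105.04; III: 77.31.
Overall E[X²] = 0.44·25.3633 + 0.24·105.04 + 0.32·77.31 = 61.1087.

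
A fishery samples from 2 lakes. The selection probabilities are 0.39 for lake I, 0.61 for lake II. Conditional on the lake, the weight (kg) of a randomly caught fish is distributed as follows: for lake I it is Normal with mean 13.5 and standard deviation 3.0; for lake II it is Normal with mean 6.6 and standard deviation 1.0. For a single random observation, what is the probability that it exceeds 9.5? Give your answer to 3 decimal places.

0.356

Conditional on each lake, P(X > 9.5): I: 0.908789; II: 0.00186581.
By total probability, P(X > 9.5) = 0.39·0.908789 + 0.61·0.00186581 = 0.355566.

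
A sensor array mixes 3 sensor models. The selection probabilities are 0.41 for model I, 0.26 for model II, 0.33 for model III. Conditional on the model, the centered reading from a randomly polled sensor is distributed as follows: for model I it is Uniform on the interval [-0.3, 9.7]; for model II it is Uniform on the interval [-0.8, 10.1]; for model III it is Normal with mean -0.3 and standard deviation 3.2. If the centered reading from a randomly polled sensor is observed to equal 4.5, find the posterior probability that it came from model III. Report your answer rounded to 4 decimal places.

0.1708

Likelihoods f(4.5 | ·): I: 0.1; II: 0.0917431; III: 0.0404742.
Posterior ∝ prior × likelihood. Numerator for III: 0.33·0.0404742 = 0.0133565.
Normalizing constant: 0.41·0.1 + 0.26·0.0917431 + 0.33·0.0404742 = 0.0782097.
P(III | observation) = 0.0133565 / 0.0782097 = 0.170778.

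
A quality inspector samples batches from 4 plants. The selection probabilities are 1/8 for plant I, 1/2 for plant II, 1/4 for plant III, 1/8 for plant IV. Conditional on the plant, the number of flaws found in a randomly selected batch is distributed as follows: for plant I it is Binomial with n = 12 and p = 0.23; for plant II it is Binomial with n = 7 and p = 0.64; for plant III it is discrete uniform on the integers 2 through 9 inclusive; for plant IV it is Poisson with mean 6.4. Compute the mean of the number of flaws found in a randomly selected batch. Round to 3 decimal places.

Component means — I: 2.76; II: 4.48; III: 5.5; IV: 6.4.
E[X] = 0.125·2.76 + 0.5·4.48 + 0.25·5.5 + 0.125·6.4 = 4.76.

4.760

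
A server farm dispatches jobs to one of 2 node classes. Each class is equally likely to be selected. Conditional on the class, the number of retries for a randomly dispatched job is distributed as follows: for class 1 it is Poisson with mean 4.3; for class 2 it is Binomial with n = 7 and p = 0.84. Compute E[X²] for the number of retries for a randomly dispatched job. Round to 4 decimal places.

29.1526

For each component E[X²] = Var + (mean)², giving 1: 22.79; 2: 35.5152.
Overall E[X²] = 0.5·22.79 + 0.5·35.5152 = 29.1526.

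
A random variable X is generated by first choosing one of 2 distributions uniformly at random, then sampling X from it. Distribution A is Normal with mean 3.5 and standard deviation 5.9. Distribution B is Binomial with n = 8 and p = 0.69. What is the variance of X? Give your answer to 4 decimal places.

19.2807

Per component, A: μ=3.5, E[X²]=47.06; B: μ=5.52, E[X²]=32.1816.
E[X] = 0.5·3.5 + 0.5·5.52 = 4.51.
E[X²] = 0.5·47.06 + 0.5·32.1816 = 39.6208.
Var(X) = E[X²] − (E[X])² = 39.6208 − 20.3401 = 19.2807.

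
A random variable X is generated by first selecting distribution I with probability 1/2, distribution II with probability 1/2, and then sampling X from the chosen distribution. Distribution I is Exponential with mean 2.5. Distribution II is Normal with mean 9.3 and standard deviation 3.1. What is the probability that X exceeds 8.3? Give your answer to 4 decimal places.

Conditional on each component, P(X > 8.3): I: 0.0361528; II: 0.626494.
By total probability, P(X > 8.3) = 0.5·0.0361528 + 0.5·0.626494 = 0.331323.

0.3313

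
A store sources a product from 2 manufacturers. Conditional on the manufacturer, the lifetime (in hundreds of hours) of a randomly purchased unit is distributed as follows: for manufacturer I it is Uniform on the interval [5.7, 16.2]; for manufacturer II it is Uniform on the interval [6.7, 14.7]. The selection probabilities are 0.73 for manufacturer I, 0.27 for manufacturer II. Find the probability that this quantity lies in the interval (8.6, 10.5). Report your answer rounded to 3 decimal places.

Conditional on each manufacturer, P(8.6 < X < 10.5): I: 0.180952; II: 0.2375.
By total probability, P(8.6 < X < 10.5) = 0.73·0.180952 + 0.27·0.2375 = 0.19622.

0.196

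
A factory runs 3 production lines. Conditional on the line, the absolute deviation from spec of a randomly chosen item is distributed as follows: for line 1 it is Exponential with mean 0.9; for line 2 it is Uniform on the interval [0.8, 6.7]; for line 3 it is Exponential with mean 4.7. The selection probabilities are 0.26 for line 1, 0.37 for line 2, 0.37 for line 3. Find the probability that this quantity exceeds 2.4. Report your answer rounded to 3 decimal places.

Conditional on each line, P(X > 2.4): 1: 0.0694835; 2: 0.728814; 3: 0.600112.
By total probability, P(X > 2.4) = 0.26·0.0694835 + 0.37·0.728814 + 0.37·0.600112 = 0.509768.

0.510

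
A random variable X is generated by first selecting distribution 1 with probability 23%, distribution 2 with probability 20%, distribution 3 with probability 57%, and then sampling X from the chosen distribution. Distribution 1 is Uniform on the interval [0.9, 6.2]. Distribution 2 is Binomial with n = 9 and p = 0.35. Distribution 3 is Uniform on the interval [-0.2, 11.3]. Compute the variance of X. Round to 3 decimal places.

Per component, 1: μ=3.55, E[X²]=14.9433; 2: μ=3.15, E[X²]=11.97; 3: μ=5.55, E[X²]=41.8233.
E[X] = 0.23·3.55 + 0.2·3.15 + 0.57·5.55 = 4.61.
E[X²] = 0.23·14.9433 + 0.2·11.97 + 0.57·41.8233 = 29.6703.
Var(X) = E[X²] − (E[X])² = 29.6703 − 21.2521 = 8.41817.

8.418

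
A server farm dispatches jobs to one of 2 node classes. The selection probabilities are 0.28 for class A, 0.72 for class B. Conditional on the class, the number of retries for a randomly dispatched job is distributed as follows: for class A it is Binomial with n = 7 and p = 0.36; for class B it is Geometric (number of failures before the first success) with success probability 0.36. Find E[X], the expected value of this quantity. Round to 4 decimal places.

1.9856

Component means — A: 2.52; B: 1.77778.
E[X] = 0.28·2.52 + 0.72·1.77778 = 1.9856.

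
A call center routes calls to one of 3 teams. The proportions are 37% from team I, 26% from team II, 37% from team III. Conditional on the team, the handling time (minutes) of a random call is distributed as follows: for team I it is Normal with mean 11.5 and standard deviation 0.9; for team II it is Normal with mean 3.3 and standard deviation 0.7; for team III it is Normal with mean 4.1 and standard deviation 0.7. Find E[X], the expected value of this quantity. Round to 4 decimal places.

6.6300

Component means — I: 11.5; II: 3.3; III: 4.1.
E[X] = 0.37·11.5 + 0.26·3.3 + 0.37·4.1 = 6.63.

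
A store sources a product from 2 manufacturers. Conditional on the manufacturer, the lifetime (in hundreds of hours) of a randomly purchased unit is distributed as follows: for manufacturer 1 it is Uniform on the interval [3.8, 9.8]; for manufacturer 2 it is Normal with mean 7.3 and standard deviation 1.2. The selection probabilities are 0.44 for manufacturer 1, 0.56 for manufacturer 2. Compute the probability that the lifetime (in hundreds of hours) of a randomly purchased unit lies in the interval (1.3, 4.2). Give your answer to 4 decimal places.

0.0321

Conditional on each manufacturer, P(1.3 < X < 4.2): 1: 0.0666667; 2: 0.00489225.
By total probability, P(1.3 < X < 4.2) = 0.44·0.0666667 + 0.56·0.00489225 = 0.032073.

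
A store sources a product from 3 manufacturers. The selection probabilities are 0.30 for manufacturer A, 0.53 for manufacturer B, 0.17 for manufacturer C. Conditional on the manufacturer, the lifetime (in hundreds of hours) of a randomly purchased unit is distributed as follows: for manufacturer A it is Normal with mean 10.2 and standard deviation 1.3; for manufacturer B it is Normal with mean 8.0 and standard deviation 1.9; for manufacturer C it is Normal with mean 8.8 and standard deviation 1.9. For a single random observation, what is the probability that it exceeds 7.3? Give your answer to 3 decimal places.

0.771

Conditional on each manufacturer, P(X > 7.3): A: 0.987152; B: 0.64372; C: 0.785082.
By total probability, P(X > 7.3) = 0.3·0.987152 + 0.53·0.64372 + 0.17·0.785082 = 0.770781.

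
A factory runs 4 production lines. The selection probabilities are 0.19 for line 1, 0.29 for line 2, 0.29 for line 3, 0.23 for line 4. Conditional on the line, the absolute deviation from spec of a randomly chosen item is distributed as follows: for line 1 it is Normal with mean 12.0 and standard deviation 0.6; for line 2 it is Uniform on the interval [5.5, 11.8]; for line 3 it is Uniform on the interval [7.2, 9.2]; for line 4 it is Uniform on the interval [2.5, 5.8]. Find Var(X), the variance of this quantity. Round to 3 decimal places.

Per component, 1: μ=12, E[X²]=144.36; 2: μ=8.65, E[X²]=78.13; 3: μ=8.2, E[X²]=67.5733; 4: μ=4.15, E[X²]=18.13.
E[X] = 0.19·12 + 0.29·8.65 + 0.29·8.2 + 0.23·4.15 = 8.121.
E[X²] = 0.19·144.36 + 0.29·78.13 + 0.29·67.5733 + 0.23·18.13 = 73.8523.
Var(X) = E[X²] − (E[X])² = 73.8523 − 65.9506 = 7.90163.

7.902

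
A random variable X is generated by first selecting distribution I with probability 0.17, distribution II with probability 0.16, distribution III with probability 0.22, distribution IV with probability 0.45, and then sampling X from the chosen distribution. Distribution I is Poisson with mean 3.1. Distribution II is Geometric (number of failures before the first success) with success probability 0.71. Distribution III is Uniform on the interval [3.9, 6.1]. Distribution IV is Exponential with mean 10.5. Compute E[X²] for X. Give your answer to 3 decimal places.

For each component E[X²] = Var + (mean)², giving I: 12.71; II: 0.742115; III: 25.4033; IV: 220.5.
Overall E[X²] = 0.17·12.71 + 0.16·0.742115 + 0.22·25.4033 + 0.45·220.5 = 107.093.

107.093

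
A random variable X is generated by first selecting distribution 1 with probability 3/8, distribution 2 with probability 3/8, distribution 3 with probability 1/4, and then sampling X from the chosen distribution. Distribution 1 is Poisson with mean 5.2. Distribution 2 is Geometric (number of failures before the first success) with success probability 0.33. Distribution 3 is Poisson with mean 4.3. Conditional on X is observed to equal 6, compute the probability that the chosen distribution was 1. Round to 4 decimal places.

Likelihoods P(X=6 | ·): 1: 0.15148; 2: 0.0298513; 3: 0.119127.
Posterior ∝ prior × likelihood. Numerator for 1: 0.375·0.15148 = 0.0568051.
Normalizing constant: 0.375·0.15148 + 0.375·0.0298513 + 0.25·0.119127 = 0.0977812.
P(1 | observation) = 0.0568051 / 0.0977812 = 0.580941.

0.5809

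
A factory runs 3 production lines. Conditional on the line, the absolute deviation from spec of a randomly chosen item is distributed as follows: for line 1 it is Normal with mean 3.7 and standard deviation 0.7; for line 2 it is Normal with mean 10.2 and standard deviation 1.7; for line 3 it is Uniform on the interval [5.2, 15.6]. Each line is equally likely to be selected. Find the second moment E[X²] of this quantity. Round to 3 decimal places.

79.428

For each component E[X²] = Var + (mean)², giving 1: 14.18; 2: 106.93; 3: 117.173.
Overall E[X²] = 0.333333·14.18 + 0.333333·106.93 + 0.333333·117.173 = 79.4278.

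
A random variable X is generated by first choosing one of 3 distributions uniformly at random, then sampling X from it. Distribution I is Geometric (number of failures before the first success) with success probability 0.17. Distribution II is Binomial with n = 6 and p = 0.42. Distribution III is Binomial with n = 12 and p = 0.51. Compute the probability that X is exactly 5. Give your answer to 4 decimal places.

Conditional on each component, P(X = 5): I: 0.0669637; II: 0.0454805; III: 0.185331.
By total probability, P(X = 5) = 0.333333·0.0669637 + 0.333333·0.0454805 + 0.333333·0.185331 = 0.0992585.

0.0993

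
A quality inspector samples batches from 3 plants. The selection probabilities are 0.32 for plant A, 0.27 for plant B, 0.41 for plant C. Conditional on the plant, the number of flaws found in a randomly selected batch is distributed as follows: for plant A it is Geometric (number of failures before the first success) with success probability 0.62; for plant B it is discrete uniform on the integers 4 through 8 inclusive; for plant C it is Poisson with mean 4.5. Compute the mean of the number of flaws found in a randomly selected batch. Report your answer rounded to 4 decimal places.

3.6611

Component means — A: 0.612903; B: 6; C: 4.5.
E[X] = 0.32·0.612903 + 0.27·6 + 0.41·4.5 = 3.66113.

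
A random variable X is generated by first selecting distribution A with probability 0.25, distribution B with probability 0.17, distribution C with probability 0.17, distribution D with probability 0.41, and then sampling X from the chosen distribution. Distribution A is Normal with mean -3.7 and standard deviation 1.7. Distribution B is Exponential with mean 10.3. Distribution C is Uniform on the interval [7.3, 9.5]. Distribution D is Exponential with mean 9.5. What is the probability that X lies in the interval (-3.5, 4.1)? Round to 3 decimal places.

Conditional on each component, P(-3.5 < X < 4.1): A: 0.453171; B: 0.328377; C: 0; D: 0.350517.
By total probability, P(-3.5 < X < 4.1) = 0.25·0.453171 + 0.17·0.328377 + 0.17·0 + 0.41·0.350517 = 0.312829.

0.313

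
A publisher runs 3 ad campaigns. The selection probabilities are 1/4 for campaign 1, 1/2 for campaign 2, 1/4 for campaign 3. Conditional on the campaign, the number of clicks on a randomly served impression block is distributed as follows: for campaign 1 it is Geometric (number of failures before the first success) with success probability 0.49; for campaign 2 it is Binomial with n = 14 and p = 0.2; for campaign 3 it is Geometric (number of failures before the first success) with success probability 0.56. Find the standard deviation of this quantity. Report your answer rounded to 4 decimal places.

Per component, 1: μ=1.04082, E[X²]=3.20741; 2: μ=2.8, E[X²]=10.08; 3: μ=0.785714, E[X²]=2.02041.
E[X] = 0.25·1.04082 + 0.5·2.8 + 0.25·0.785714 = 1.85663.
E[X²] = 0.25·3.20741 + 0.5·10.08 + 0.25·2.02041 = 6.34696.
Var(X) = E[X²] − (E[X])² = 6.34696 − 3.44708 = 2.89987.
SD(X) = √2.89987 = 1.7029.

1.7029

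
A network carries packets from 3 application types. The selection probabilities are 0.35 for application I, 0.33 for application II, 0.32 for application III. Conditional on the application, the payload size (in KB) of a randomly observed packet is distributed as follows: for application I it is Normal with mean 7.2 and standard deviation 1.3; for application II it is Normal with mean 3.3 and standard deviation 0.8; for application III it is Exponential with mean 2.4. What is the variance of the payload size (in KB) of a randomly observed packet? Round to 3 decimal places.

Per component, I: μ=7.2, E[X²]=53.53; II: μ=3.3, E[X²]=11.53; III: μ=2.4, E[X²]=11.52.
E[X] = 0.35·7.2 + 0.33·3.3 + 0.32·2.4 = 4.377.
E[X²] = 0.35·53.53 + 0.33·11.53 + 0.32·11.52 = 26.2268.
Var(X) = E[X²] − (E[X])² = 26.2268 − 19.1581 = 7.06867.

7.069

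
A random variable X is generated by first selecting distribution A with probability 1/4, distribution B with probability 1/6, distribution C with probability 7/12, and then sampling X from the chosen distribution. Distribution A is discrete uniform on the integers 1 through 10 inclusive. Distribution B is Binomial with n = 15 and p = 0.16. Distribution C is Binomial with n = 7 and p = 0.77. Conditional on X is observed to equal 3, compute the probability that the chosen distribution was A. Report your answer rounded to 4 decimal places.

Likelihoods P(X=3 | ·): A: 0.1; B: 0.229997; C: 0.0447148.
Posterior ∝ prior × likelihood. Numerator for A: 0.25·0.1 = 0.025.
Normalizing constant: 0.25·0.1 + 0.166667·0.229997 + 0.583333·0.0447148 = 0.0894165.
P(A | observation) = 0.025 / 0.0894165 = 0.27959.

0.2796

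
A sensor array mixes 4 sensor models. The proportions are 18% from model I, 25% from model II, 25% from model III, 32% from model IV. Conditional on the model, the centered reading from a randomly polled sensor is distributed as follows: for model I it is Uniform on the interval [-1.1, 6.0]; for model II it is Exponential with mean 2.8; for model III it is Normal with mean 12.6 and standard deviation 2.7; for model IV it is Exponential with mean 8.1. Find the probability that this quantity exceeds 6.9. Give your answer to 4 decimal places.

Conditional on each model, P(X > 6.9): I: 0; II: 0.0850696; III: 0.982619; IV: 0.426624.
By total probability, P(X > 6.9) = 0.18·0 + 0.25·0.0850696 + 0.25·0.982619 + 0.32·0.426624 = 0.403442.

0.4034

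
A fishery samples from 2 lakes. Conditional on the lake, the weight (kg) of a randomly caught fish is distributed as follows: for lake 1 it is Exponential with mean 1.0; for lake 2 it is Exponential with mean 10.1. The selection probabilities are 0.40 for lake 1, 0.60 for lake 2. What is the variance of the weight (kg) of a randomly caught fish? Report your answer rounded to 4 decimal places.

Per component, 1: μ=1, E[X²]=2; 2: μ=10.1, E[X²]=204.02.
E[X] = 0.4·1 + 0.6·10.1 = 6.46.
E[X²] = 0.4·2 + 0.6·204.02 = 123.212.
Var(X) = E[X²] − (E[X])² = 123.212 − 41.7316 = 81.4804.

81.4804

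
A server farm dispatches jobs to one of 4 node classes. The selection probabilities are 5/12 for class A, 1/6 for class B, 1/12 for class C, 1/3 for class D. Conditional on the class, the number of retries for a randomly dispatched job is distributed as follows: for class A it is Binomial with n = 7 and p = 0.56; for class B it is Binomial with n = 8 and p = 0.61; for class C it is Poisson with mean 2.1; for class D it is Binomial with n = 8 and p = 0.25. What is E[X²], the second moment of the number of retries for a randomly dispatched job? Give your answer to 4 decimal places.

13.7834

For each component E[X²] = Var + (mean)², giving A: 17.0912; B: 25.7176; C: 6.51; D: 5.5.
Overall E[X²] = 0.416667·17.0912 + 0.166667·25.7176 + 0.0833333·6.51 + 0.333333·5.5 = 13.7834.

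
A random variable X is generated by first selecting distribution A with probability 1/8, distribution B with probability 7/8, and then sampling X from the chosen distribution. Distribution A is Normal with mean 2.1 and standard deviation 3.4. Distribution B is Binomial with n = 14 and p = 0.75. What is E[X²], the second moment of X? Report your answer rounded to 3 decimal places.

100.762

For each component E[X²] = Var + (mean)², giving A: 15.97; B: 112.875.
Overall E[X²] = 0.125·15.97 + 0.875·112.875 = 100.762.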